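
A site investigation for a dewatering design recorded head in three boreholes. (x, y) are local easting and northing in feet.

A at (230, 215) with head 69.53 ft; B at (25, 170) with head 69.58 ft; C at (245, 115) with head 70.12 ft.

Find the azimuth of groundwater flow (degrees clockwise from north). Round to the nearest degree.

With h = a·x + b·y + c and A as origin, the differences give:
  (-205)·a + (-45)·b = +0.05
  15·a + (-100)·b = +0.59
Eliminate b (×(-100) and ×(-45), subtract): 21175·a = 21.550 → a = ∂h/∂x = +0.001018
Back-substitute: b = ∂h/∂y = -0.005747.
Flow direction (−∇h) has components (-0.001018 E, +0.005747 N).
Azimuth = atan2(E, N) = atan2(-0.001018, +0.005747) = 350.0° ≈ 350°.

350°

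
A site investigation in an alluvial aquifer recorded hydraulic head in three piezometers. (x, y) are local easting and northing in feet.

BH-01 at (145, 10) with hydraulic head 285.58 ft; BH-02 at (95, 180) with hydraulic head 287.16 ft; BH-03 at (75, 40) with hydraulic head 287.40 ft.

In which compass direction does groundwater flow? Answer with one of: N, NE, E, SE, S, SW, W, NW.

Three-point gradient (reference BH-01): Δ to BH-02 = (-50, 170, +1.58), Δ to BH-03 = (-70, 30, +1.82).
∂h/∂x = -0.02519, ∂h/∂y = +0.001885 (det = 10400).
Flow = −∇h = (+0.02519 east, -0.001885 north), which points east.

E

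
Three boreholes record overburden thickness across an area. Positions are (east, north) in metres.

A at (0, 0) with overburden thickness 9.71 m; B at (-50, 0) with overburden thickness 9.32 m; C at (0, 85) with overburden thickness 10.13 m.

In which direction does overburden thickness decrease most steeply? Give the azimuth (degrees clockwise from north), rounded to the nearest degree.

238°

∂d/∂x = (9.32 − 9.71) / (-50 − 0) = +0.007800
∂d/∂y = (10.13 − 9.71) / (85 − 0) = +0.004941
Steepest decrease is along −∇f: components (-0.007800 E, -0.004941 N).
Azimuth = atan2(-0.007800, -0.004941) = 237.6° ≈ 238°.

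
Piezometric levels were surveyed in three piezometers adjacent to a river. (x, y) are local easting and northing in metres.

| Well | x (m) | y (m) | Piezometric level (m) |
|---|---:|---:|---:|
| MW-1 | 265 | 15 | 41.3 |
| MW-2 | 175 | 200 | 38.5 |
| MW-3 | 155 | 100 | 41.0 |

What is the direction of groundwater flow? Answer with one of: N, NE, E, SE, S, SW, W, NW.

NE

Three-point gradient (reference MW-1): Δ to MW-2 = (-90, 185, -2.8), Δ to MW-3 = (-110, 85, -0.3).
∂h/∂x = -0.01437, ∂h/∂y = -0.02213 (det = 12700).
Flow = −∇h = (+0.01437 east, +0.02213 north), which points northeast.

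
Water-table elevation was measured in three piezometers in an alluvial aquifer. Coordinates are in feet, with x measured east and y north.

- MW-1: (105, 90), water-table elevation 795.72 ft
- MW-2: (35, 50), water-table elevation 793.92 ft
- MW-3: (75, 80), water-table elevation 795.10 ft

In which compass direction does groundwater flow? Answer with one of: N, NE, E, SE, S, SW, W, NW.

SW

With h = a·x + b·y + c and MW-1 as origin, the differences give:
  (-70)·a + (-40)·b = -1.80
  (-30)·a + (-10)·b = -0.62
Eliminate b (×(-10) and ×(-40), subtract): -500·a = -6.800 → a = ∂h/∂x = +0.01360
Back-substitute: b = ∂h/∂y = +0.02120.
Flow = −∇h = (-0.01360 east, -0.02120 north), which points southwest.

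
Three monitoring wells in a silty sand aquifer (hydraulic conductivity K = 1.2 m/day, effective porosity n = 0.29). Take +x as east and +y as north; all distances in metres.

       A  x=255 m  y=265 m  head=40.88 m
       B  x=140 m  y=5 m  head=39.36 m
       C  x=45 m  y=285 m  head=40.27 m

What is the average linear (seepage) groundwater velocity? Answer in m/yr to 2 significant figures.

Differences from A: to B (Δx, Δy, Δh) = (-115, -260, -1.52); to C = (-210, 20, -0.61).
Determinant of the coordinate differences = (-115)·20 − (-210)·(-260) = -56900.
∂h/∂x = [(-1.52)·20 − (-0.61)·(-260)] / -56900 = +0.003322
∂h/∂y = [(-115)·(-0.61) − (-210)·(-1.52)] / -56900 = +0.004377
|∇h| = √(0.003322² + 0.004377²) = 0.005495
Seepage velocity v = K·i/n = 1.2 × 0.005495 / 0.29 = 0.02274 m/day = 8.306 m/yr.

8.3 m/yr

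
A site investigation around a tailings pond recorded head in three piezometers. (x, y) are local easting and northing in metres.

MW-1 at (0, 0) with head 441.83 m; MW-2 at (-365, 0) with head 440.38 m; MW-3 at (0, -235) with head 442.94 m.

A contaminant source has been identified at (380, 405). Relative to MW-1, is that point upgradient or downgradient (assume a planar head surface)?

∂h/∂x = (440.38 − 441.83) / (-365 − 0) = +0.003973
∂h/∂y = (442.94 − 441.83) / (-235 − 0) = -0.004723
Head at (380, 405) = 441.83 + (+0.003973)·(380) + (-0.004723)·(405) = 441.43 m.
That is lower than the 441.83 m at MW-1, so the point is downgradient.

downgradient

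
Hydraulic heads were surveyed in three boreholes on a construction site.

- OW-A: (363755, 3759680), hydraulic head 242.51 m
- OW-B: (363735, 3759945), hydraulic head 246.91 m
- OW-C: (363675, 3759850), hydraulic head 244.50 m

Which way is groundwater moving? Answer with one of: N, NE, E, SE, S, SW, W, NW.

Three-point gradient (reference OW-A): Δ to OW-B = (-20, 265, +4.40), Δ to OW-C = (-80, 170, +1.99).
∂h/∂x = +0.01240, ∂h/∂y = +0.01754 (det = 17800).
Flow = −∇h = (-0.01240 east, -0.01754 north), which points southwest.

SW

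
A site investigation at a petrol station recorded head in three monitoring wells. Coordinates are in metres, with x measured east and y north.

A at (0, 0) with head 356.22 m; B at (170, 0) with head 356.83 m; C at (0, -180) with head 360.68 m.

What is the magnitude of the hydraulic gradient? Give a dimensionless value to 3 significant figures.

∂h/∂x = (356.83 − 356.22) / (170 − 0) = +0.003588
∂h/∂y = (360.68 − 356.22) / (-180 − 0) = -0.02478
|∇h| = √(0.003588² + -0.02478²) = 0.02504

0.0250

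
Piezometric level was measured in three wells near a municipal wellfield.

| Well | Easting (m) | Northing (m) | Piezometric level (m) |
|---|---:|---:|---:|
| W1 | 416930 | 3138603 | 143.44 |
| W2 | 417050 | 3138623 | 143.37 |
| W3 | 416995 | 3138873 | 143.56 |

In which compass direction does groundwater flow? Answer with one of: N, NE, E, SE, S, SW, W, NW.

SE

Three-point gradient (reference W1): Δ to W2 = (120, 20, -0.07), Δ to W3 = (65, 270, +0.12).
∂h/∂x = -0.0006849, ∂h/∂y = +0.0006093 (det = 31100).
Flow = −∇h = (+0.0006849 east, -0.0006093 north), which points southeast.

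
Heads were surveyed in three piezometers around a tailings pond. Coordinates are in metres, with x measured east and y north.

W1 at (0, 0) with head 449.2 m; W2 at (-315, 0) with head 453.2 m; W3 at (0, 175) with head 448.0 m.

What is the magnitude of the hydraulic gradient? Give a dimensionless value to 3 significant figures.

∂h/∂x = (453.2 − 449.2) / (-315 − 0) = -0.01270
∂h/∂y = (448.0 − 449.2) / (175 − 0) = -0.006857
|∇h| = √(-0.01270² + -0.006857²) = 0.01443

0.0144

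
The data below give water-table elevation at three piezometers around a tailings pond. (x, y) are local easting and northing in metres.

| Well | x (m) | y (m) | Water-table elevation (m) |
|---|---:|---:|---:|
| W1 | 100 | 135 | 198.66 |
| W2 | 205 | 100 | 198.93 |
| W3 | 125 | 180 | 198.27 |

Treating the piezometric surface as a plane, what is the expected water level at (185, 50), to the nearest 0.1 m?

199.4 m

Three-point gradient (reference W1): Δ to W2 = (105, -35, +0.27), Δ to W3 = (25, 45, -0.39).
∂h/∂x = -0.0002679, ∂h/∂y = -0.008518 (det = 5600).
h(185, 50) = 198.66 + (-0.0002679)·(85) + (-0.008518)·(-85) = 198.66 -0.023 +0.724 = 199.361 m.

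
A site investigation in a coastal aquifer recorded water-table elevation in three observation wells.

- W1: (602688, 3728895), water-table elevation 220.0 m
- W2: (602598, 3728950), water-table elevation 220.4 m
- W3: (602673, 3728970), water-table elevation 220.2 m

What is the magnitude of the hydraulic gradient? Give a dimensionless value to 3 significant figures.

With h = a·x + b·y + c and W1 as origin, the differences give:
  (-90)·a + 55·b = +0.4
  (-15)·a + 75·b = +0.2
Eliminate b (×75 and ×55, subtract): -5925·a = 19.00 → a = ∂h/∂x = -0.003207
Back-substitute: b = ∂h/∂y = +0.002025.
|∇h| = √(-0.003207² + 0.002025²) = 0.003793

0.00379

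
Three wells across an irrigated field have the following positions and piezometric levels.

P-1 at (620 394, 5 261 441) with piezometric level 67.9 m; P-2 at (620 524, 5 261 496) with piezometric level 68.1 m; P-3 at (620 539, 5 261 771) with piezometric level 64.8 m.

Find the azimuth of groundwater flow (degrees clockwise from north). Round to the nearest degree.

331°

With h = a·x + b·y + c and P-1 as origin, the differences give:
  130·a + 55·b = +0.2
  145·a + 330·b = -3.1
Eliminate b (×330 and ×55, subtract): 34925·a = 236.50 → a = ∂h/∂x = +0.006772
Back-substitute: b = ∂h/∂y = -0.01237.
Flow direction (−∇h) has components (-0.006772 E, +0.01237 N).
Azimuth = atan2(E, N) = atan2(-0.006772, +0.01237) = 331.3° ≈ 331°.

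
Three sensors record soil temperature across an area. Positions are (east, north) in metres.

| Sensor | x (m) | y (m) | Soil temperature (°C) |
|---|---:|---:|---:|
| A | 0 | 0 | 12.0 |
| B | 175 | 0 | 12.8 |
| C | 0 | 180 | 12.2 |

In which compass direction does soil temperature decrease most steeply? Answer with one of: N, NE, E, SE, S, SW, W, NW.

W

∂T/∂x = (12.8 − 12.0) / (175 − 0) = +0.004571
∂T/∂y = (12.2 − 12.0) / (180 − 0) = +0.001111
Steepest decrease is along −∇f = (-0.004571 E, -0.001111 N) → west.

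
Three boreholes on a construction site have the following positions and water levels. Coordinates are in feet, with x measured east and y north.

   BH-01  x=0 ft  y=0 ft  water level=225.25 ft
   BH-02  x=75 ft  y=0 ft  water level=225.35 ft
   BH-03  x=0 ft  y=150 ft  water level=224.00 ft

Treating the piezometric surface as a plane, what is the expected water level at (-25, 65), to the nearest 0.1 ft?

∂h/∂x = (225.35 − 225.25) / (75 − 0) = +0.001333
∂h/∂y = (224.00 − 225.25) / (150 − 0) = -0.008333
h(-25, 65) = 225.25 + (+0.001333)·(-25) + (-0.008333)·(65) = 225.25 -0.033 -0.542 = 224.675 ft.

224.7 ft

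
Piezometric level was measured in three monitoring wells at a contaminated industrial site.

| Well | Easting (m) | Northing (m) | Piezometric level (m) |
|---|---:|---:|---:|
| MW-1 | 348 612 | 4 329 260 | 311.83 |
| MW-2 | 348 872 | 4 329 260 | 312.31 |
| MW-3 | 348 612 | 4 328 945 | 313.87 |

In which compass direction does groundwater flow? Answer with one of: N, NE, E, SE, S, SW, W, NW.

∂h/∂x = (312.31 − 311.83) / (348872 − 348612) = +0.001846
∂h/∂y = (313.87 − 311.83) / (4328945 − 4329260) = -0.006476
Flow = −∇h = (-0.001846 east, +0.006476 north), which points north.

N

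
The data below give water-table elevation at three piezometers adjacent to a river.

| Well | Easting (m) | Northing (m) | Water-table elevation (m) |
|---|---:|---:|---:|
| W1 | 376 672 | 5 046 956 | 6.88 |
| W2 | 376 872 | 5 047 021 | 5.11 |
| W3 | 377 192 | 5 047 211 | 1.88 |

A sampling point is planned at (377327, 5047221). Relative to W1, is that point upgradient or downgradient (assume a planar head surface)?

With h = a·x + b·y + c and W1 as origin, the differences give:
  200·a + 65·b = -1.77
  520·a + 255·b = -5.00
Eliminate b (×255 and ×65, subtract): 17200·a = -126.350 → a = ∂h/∂x = -0.007346
Back-substitute: b = ∂h/∂y = -0.004628.
Head at (377327, 5047221) = 6.88 + (-0.007346)·(655) + (-0.004628)·(265) = 0.84 m.
That is lower than the 6.88 m at W1, so the point is downgradient.

downgradient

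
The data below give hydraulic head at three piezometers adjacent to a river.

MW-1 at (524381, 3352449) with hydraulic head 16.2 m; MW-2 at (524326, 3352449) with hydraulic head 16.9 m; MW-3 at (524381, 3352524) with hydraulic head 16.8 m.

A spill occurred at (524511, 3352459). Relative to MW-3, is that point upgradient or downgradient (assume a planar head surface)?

downgradient

∂h/∂x = (16.9 − 16.2) / (524326 − 524381) = -0.01273
∂h/∂y = (16.8 − 16.2) / (3352524 − 3352449) = +0.008000
Head at (524511, 3352459) = 16.2 + (-0.01273)·(130) + (+0.008000)·(10) = 14.63 m.
That is lower than the 16.8 m at MW-3, so the point is downgradient.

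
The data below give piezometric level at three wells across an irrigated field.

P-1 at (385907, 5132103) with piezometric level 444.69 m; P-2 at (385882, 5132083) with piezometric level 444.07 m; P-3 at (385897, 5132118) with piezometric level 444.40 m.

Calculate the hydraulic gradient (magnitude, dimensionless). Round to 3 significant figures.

0.0263

Differences from P-1: to P-2 (Δx, Δy, Δh) = (-25, -20, -0.62); to P-3 = (-10, 15, -0.29).
Determinant of the coordinate differences = (-25)·15 − (-10)·(-20) = -575.
∂h/∂x = [(-0.62)·15 − (-0.29)·(-20)] / -575 = +0.02626
∂h/∂y = [(-25)·(-0.29) − (-10)·(-0.62)] / -575 = -0.001826
|∇h| = √(0.02626² + -0.001826²) = 0.02632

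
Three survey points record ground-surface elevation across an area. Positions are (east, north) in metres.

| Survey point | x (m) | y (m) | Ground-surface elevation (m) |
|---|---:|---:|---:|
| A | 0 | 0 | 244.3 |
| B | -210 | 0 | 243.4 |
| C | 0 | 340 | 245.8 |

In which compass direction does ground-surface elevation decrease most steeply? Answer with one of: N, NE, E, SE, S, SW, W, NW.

SW

∂z/∂x = (243.4 − 244.3) / (-210 − 0) = +0.004286
∂z/∂y = (245.8 − 244.3) / (340 − 0) = +0.004412
Steepest decrease is along −∇f = (-0.004286 E, -0.004412 N) → southwest.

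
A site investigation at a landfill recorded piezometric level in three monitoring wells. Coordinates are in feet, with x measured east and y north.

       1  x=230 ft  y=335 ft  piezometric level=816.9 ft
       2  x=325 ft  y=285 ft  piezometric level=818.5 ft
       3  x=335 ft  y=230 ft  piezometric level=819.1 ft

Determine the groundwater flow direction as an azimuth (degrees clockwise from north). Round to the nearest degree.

305°

Differences from 1: to 2 (Δx, Δy, Δh) = (95, -50, +1.6); to 3 = (105, -105, +2.2).
Determinant of the coordinate differences = 95·(-105) − 105·(-50) = -4725.
∂h/∂x = [(+1.6)·(-105) − (+2.2)·(-50)] / -4725 = +0.01228
∂h/∂y = [95·(+2.2) − 105·(+1.6)] / -4725 = -0.008677
Flow direction (−∇h) has components (-0.01228 E, +0.008677 N).
Azimuth = atan2(E, N) = atan2(-0.01228, +0.008677) = 305.3° ≈ 305°.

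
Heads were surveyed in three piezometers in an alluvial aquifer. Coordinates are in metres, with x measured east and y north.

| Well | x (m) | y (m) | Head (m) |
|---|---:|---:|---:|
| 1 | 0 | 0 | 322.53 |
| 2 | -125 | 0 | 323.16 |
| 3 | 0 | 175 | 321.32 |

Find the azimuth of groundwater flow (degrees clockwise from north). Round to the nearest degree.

∂h/∂x = (323.16 − 322.53) / (-125 − 0) = -0.005040
∂h/∂y = (321.32 − 322.53) / (175 − 0) = -0.006914
Flow direction (−∇h) has components (+0.005040 E, +0.006914 N).
Azimuth = atan2(E, N) = atan2(+0.005040, +0.006914) = 36.1° ≈ 036°.

036°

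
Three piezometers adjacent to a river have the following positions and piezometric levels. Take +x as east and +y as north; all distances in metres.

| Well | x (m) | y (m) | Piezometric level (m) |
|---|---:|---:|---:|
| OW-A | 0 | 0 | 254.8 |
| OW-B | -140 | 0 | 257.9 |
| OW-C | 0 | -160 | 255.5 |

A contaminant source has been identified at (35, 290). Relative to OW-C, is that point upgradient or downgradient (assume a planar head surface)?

downgradient

∂h/∂x = (257.9 − 254.8) / (-140 − 0) = -0.02214
∂h/∂y = (255.5 − 254.8) / (-160 − 0) = -0.004375
Head at (35, 290) = 254.8 + (-0.02214)·(35) + (-0.004375)·(290) = 252.76 m.
That is lower than the 255.5 m at OW-C, so the point is downgradient.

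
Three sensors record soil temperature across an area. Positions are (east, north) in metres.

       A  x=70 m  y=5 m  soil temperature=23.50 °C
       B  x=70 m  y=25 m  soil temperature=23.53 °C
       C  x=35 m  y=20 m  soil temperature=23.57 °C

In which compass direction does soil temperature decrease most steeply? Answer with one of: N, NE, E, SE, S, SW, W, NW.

Taking A as reference: B−A = (0, 20, +0.03); C−A = (-35, 15, +0.07).
Determinant of the coordinate differences = 0·15 − (-35)·20 = 700.
∂T/∂x = [(+0.03)·15 − (+0.07)·20] / 700 = -0.001357
∂T/∂y = [0·(+0.07) − (-35)·(+0.03)] / 700 = +0.001500
Steepest decrease is along −∇f = (+0.001357 E, -0.001500 N) → southeast.

SE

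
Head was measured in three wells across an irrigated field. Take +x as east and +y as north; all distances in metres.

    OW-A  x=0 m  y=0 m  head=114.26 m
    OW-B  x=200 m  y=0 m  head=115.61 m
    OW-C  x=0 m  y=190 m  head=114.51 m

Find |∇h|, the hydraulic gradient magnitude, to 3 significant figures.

∂h/∂x = (115.61 − 114.26) / (200 − 0) = +0.006750
∂h/∂y = (114.51 − 114.26) / (190 − 0) = +0.001316
|∇h| = √(0.006750² + 0.001316²) = 0.006877

0.00688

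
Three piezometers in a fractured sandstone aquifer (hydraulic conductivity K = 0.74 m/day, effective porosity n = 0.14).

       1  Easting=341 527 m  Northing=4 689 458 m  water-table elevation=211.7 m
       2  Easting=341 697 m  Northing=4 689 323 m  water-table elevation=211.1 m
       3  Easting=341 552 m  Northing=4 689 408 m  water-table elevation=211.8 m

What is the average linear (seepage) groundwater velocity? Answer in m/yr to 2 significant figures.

20 m/yr

With h = a·x + b·y + c and 1 as origin, the differences give:
  170·a + (-135)·b = -0.6
  25·a + (-50)·b = +0.1
Eliminate b (×(-50) and ×(-135), subtract): -5125·a = 43.50 → a = ∂h/∂x = -0.008488
Back-substitute: b = ∂h/∂y = -0.006244.
|∇h| = √(-0.008488² + -0.006244²) = 0.01054
Seepage velocity v = K·i/n = 0.74 × 0.01054 / 0.14 = 0.05571 m/day = 20.35 m/yr.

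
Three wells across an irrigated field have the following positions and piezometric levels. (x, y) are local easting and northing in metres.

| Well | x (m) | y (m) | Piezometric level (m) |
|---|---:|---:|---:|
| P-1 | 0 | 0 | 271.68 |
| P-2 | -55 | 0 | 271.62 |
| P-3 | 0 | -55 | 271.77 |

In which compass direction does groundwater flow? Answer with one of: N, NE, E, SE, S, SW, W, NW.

∂h/∂x = (271.62 − 271.68) / (-55 − 0) = +0.001091
∂h/∂y = (271.77 − 271.68) / (-55 − 0) = -0.001636
Flow = −∇h = (-0.001091 east, +0.001636 north), which points northwest.

NW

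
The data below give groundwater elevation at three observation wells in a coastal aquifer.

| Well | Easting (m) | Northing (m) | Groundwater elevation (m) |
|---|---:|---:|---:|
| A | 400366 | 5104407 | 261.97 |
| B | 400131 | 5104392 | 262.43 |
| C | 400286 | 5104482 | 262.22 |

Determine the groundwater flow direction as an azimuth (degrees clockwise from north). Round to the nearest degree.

Three-point gradient (reference A): Δ to B = (-235, -15, +0.46), Δ to C = (-80, 75, +0.25).
∂h/∂x = -0.002032, ∂h/∂y = +0.001166 (det = -18825).
Flow direction (−∇h) has components (+0.002032 E, -0.001166 N).
Azimuth = atan2(E, N) = atan2(+0.002032, -0.001166) = 119.8° ≈ 120°.

120°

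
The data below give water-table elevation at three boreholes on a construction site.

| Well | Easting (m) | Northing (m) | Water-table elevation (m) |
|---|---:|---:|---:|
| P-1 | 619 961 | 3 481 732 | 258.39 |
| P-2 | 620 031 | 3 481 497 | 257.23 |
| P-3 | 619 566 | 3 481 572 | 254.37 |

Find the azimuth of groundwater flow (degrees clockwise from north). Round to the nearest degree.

Differences from P-1: to P-2 (Δx, Δy, Δh) = (70, -235, -1.16); to P-3 = (-395, -160, -4.02).
Solve a·Δx + b·Δy = Δh: det = 70·(-160) − (-395)·(-235) = -104025.
∂h/∂x = [(-1.16)·(-160) − (-4.02)·(-235)] / -104025 = +0.007297
∂h/∂y = [70·(-4.02) − (-395)·(-1.16)] / -104025 = +0.007110
Flow direction (−∇h) has components (-0.007297 E, -0.007110 N).
Azimuth = atan2(E, N) = atan2(-0.007297, -0.007110) = 225.7° ≈ 226°.

226°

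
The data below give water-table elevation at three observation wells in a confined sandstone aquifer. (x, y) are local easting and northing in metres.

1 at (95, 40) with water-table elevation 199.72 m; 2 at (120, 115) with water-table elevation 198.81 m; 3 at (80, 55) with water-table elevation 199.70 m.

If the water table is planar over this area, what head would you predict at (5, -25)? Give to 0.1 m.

Taking 1 as reference: 2−1 = (25, 75, -0.91); 3−1 = (-15, 15, -0.02).
Solve a·Δx + b·Δy = Δh: det = 25·15 − (-15)·75 = 1500.
∂h/∂x = [(-0.91)·15 − (-0.02)·75] / 1500 = -0.008100
∂h/∂y = [25·(-0.02) − (-15)·(-0.91)] / 1500 = -0.009433
h(5, -25) = 199.72 + (-0.008100)·(-90) + (-0.009433)·(-65) = 199.72 +0.729 +0.613 = 201.062 m.

201.1 m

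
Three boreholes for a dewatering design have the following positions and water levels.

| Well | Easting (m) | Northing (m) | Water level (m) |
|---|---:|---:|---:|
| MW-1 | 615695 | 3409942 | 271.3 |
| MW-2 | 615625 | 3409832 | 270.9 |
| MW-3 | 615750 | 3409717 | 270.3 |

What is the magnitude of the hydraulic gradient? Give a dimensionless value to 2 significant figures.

Taking MW-1 as reference: MW-2−MW-1 = (-70, -110, -0.4); MW-3−MW-1 = (55, -225, -1.0).
Determinant of the coordinate differences = (-70)·(-225) − 55·(-110) = 21800.
∂h/∂x = [(-0.4)·(-225) − (-1.0)·(-110)] / 21800 = -0.0009174
∂h/∂y = [(-70)·(-1.0) − 55·(-0.4)] / 21800 = +0.004220
|∇h| = √(-0.0009174² + 0.004220²) = 0.004319

0.0043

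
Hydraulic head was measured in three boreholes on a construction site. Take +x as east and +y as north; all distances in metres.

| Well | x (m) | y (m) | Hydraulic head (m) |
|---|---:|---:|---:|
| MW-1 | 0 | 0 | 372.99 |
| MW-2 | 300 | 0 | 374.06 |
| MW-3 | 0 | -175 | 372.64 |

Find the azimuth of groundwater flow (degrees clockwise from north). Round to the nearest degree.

∂h/∂x = (374.06 − 372.99) / (300 − 0) = +0.003567
∂h/∂y = (372.64 − 372.99) / (-175 − 0) = +0.002000
Flow direction (−∇h) has components (-0.003567 E, -0.002000 N).
Azimuth = atan2(E, N) = atan2(-0.003567, -0.002000) = 240.7° ≈ 241°.

241°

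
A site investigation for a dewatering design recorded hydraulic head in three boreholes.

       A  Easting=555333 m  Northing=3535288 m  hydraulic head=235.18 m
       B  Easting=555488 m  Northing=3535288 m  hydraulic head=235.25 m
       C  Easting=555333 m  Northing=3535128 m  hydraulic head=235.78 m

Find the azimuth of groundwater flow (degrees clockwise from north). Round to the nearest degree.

∂h/∂x = (235.25 − 235.18) / (555488 − 555333) = +0.0004516
∂h/∂y = (235.78 − 235.18) / (3535128 − 3535288) = -0.003750
Flow direction (−∇h) has components (-0.0004516 E, +0.003750 N).
Azimuth = atan2(E, N) = atan2(-0.0004516, +0.003750) = 353.1° ≈ 353°.

353°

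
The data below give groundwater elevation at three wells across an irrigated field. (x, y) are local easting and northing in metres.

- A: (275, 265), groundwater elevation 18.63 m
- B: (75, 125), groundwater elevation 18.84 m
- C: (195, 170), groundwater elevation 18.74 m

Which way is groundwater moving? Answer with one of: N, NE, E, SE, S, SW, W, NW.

NE

With h = a·x + b·y + c and A as origin, the differences give:
  (-200)·a + (-140)·b = +0.21
  (-80)·a + (-95)·b = +0.11
Eliminate b (×(-95) and ×(-140), subtract): 7800·a = -4.550 → a = ∂h/∂x = -0.0005833
Back-substitute: b = ∂h/∂y = -0.0006667.
Flow = −∇h = (+0.0005833 east, +0.0006667 north), which points northeast.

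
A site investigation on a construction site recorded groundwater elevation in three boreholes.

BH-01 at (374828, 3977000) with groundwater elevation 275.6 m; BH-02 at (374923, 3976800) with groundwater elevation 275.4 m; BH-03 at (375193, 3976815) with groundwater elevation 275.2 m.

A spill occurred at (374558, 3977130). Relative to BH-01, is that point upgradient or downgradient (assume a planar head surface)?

Differences from BH-01: to BH-02 (Δx, Δy, Δh) = (95, -200, -0.2); to BH-03 = (365, -185, -0.4).
Determinant of the coordinate differences = 95·(-185) − 365·(-200) = 55425.
∂h/∂x = [(-0.2)·(-185) − (-0.4)·(-200)] / 55425 = -0.0007758
∂h/∂y = [95·(-0.4) − 365·(-0.2)] / 55425 = +0.0006315
Head at (374558, 3977130) = 275.6 + (-0.0007758)·(-270) + (+0.0006315)·(130) = 275.89 m.
That is higher than the 275.6 m at BH-01, so the point is upgradient.

upgradient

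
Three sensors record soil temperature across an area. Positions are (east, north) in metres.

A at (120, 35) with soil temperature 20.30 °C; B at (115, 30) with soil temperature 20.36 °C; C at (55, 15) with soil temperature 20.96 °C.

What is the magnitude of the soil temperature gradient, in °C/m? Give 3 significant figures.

With T = a·x + b·y + c and A as origin, the differences give:
  (-5)·a + (-5)·b = +0.06
  (-65)·a + (-20)·b = +0.66
Eliminate b (×(-20) and ×(-5), subtract): -225·a = 2.100 → a = ∂T/∂x = -0.009333
Back-substitute: b = ∂T/∂y = -0.002667.
|∇f| = √(-0.009333² + -0.002667²) = 0.009707 °C/m

0.00971 °C/m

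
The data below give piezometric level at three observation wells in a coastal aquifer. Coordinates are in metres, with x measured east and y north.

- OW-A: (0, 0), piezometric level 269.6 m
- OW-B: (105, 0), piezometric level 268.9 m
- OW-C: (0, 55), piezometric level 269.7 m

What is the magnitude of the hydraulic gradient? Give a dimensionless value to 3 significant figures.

0.00691

∂h/∂x = (268.9 − 269.6) / (105 − 0) = -0.006667
∂h/∂y = (269.7 − 269.6) / (55 − 0) = +0.001818
|∇h| = √(-0.006667² + 0.001818²) = 0.00691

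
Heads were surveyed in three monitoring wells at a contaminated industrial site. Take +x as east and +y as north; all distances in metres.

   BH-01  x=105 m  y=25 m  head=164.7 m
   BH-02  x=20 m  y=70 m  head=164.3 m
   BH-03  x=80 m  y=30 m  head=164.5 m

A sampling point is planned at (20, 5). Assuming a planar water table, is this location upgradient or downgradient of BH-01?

With h = a·x + b·y + c and BH-01 as origin, the differences give:
  (-85)·a + 45·b = -0.4
  (-25)·a + 5·b = -0.2
Eliminate b (×5 and ×45, subtract): 700·a = 7.00 → a = ∂h/∂x = +0.010000
Back-substitute: b = ∂h/∂y = +0.010000.
Head at (20, 5) = 164.7 + (+0.010000)·(-85) + (+0.010000)·(-20) = 163.65 m.
That is lower than the 164.7 m at BH-01, so the point is downgradient.

downgradient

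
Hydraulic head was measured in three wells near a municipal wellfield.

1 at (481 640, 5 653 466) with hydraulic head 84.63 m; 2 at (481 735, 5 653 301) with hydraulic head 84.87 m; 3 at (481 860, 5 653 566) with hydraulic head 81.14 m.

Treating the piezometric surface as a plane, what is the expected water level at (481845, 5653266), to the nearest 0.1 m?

Differences from 1: to 2 (Δx, Δy, Δh) = (95, -165, +0.24); to 3 = (220, 100, -3.49).
Solve a·Δx + b·Δy = Δh: det = 95·100 − 220·(-165) = 45800.
∂h/∂x = [(+0.24)·100 − (-3.49)·(-165)] / 45800 = -0.01205
∂h/∂y = [95·(-3.49) − 220·(+0.24)] / 45800 = -0.008392
h(481845, 5653266) = 84.63 + (-0.01205)·(205) + (-0.008392)·(-200) = 84.63 -2.470 +1.678 = 83.838 m.

83.8 m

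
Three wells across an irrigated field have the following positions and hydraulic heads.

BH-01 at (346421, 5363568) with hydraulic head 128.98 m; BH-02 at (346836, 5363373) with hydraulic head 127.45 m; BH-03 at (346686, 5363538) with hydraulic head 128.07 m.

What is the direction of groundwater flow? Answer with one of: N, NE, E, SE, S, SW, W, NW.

E

Differences from BH-01: to BH-02 (Δx, Δy, Δh) = (415, -195, -1.53); to BH-03 = (265, -30, -0.91).
Solve a·Δx + b·Δy = Δh: det = 415·(-30) − 265·(-195) = 39225.
∂h/∂x = [(-1.53)·(-30) − (-0.91)·(-195)] / 39225 = -0.003354
∂h/∂y = [415·(-0.91) − 265·(-1.53)] / 39225 = +0.0007087
Flow = −∇h = (+0.003354 east, -0.0007087 north), which points east.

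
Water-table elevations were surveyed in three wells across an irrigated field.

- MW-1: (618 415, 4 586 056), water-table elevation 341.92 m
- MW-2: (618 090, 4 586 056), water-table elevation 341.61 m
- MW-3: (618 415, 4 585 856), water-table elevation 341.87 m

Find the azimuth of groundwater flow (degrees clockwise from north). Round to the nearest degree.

∂h/∂x = (341.61 − 341.92) / (618090 − 618415) = +0.0009538
∂h/∂y = (341.87 − 341.92) / (4585856 − 4586056) = +0.0002500
Flow direction (−∇h) has components (-0.0009538 E, -0.0002500 N).
Azimuth = atan2(E, N) = atan2(-0.0009538, -0.0002500) = 255.3° ≈ 255°.

255°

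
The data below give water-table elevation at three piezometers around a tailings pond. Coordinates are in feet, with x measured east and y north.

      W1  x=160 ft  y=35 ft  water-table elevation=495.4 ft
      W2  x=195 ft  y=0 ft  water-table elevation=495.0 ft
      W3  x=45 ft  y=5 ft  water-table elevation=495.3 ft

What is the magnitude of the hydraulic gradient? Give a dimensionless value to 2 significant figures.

0.0099

Three-point gradient (reference W1): Δ to W2 = (35, -35, -0.4), Δ to W3 = (-115, -30, -0.1).
∂h/∂x = -0.001675, ∂h/∂y = +0.009754 (det = -5075).
|∇h| = √(-0.001675² + 0.009754²) = 0.009897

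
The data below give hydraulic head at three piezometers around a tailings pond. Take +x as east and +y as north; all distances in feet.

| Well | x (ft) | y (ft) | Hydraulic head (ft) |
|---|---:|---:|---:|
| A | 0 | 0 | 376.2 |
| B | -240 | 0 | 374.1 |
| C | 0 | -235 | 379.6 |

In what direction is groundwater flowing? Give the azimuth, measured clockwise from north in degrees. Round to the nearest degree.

329°

∂h/∂x = (374.1 − 376.2) / (-240 − 0) = +0.008750
∂h/∂y = (379.6 − 376.2) / (-235 − 0) = -0.01447
Flow direction (−∇h) has components (-0.008750 E, +0.01447 N).
Azimuth = atan2(E, N) = atan2(-0.008750, +0.01447) = 328.8° ≈ 329°.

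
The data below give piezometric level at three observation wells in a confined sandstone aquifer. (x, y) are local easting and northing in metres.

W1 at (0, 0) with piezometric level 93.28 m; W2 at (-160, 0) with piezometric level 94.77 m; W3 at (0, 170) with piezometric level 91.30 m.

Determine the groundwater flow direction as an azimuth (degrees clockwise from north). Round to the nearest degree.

∂h/∂x = (94.77 − 93.28) / (-160 − 0) = -0.009312
∂h/∂y = (91.30 − 93.28) / (170 − 0) = -0.01165
Flow direction (−∇h) has components (+0.009312 E, +0.01165 N).
Azimuth = atan2(E, N) = atan2(+0.009312, +0.01165) = 38.6° ≈ 039°.

039°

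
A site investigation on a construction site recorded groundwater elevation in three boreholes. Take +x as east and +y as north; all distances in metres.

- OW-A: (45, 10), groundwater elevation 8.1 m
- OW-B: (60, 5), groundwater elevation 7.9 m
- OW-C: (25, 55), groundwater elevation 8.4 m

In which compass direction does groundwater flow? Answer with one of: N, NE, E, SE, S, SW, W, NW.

E

Three-point gradient (reference OW-A): Δ to OW-B = (15, -5, -0.2), Δ to OW-C = (-20, 45, +0.3).
∂h/∂x = -0.01304, ∂h/∂y = +0.0008696 (det = 575).
Flow = −∇h = (+0.01304 east, -0.0008696 north), which points east.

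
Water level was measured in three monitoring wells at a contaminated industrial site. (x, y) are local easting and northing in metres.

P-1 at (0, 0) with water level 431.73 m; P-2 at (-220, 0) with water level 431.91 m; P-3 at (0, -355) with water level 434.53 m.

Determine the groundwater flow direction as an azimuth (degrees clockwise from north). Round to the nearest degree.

∂h/∂x = (431.91 − 431.73) / (-220 − 0) = -0.0008182
∂h/∂y = (434.53 − 431.73) / (-355 − 0) = -0.007887
Flow direction (−∇h) has components (+0.0008182 E, +0.007887 N).
Azimuth = atan2(E, N) = atan2(+0.0008182, +0.007887) = 5.9° ≈ 006°.

006°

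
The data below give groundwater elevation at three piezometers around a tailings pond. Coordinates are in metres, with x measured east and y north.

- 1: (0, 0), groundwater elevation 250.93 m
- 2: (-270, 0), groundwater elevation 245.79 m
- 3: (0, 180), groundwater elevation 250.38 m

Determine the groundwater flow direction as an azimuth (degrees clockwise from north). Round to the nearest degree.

279°

∂h/∂x = (245.79 − 250.93) / (-270 − 0) = +0.01904
∂h/∂y = (250.38 − 250.93) / (180 − 0) = -0.003056
Flow direction (−∇h) has components (-0.01904 E, +0.003056 N).
Azimuth = atan2(E, N) = atan2(-0.01904, +0.003056) = 279.1° ≈ 279°.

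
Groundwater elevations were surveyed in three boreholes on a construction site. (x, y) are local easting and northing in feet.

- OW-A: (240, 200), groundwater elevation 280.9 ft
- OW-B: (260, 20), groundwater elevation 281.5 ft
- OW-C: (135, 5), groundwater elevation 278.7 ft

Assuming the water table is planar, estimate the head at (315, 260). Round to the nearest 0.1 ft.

Taking OW-A as reference: OW-B−OW-A = (20, -180, +0.6); OW-C−OW-A = (-105, -195, -2.2).
Solve a·Δx + b·Δy = Δh: det = 20·(-195) − (-105)·(-180) = -22800.
∂h/∂x = [(+0.6)·(-195) − (-2.2)·(-180)] / -22800 = +0.02250
∂h/∂y = [20·(-2.2) − (-105)·(+0.6)] / -22800 = -0.0008333
h(315, 260) = 280.9 + (+0.02250)·(75) + (-0.0008333)·(60) = 280.9 +1.688 -0.050 = 282.537 ft.

282.5 ft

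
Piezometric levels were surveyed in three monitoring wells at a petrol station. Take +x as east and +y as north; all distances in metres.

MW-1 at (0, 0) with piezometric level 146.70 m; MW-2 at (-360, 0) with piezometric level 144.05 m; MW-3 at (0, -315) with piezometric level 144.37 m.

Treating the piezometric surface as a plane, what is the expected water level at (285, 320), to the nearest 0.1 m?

∂h/∂x = (144.05 − 146.70) / (-360 − 0) = +0.007361
∂h/∂y = (144.37 − 146.70) / (-315 − 0) = +0.007397
h(285, 320) = 146.70 + (+0.007361)·(285) + (+0.007397)·(320) = 146.70 +2.098 +2.367 = 151.165 m.

151.2 m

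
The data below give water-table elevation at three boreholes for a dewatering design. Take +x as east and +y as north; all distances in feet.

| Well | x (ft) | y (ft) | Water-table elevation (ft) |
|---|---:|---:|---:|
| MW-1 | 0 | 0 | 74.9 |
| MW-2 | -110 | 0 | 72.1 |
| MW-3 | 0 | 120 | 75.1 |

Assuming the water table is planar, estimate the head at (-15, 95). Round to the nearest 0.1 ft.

74.7 ft

∂h/∂x = (72.1 − 74.9) / (-110 − 0) = +0.02545
∂h/∂y = (75.1 − 74.9) / (120 − 0) = +0.001667
h(-15, 95) = 74.9 + (+0.02545)·(-15) + (+0.001667)·(95) = 74.9 -0.382 +0.158 = 74.677 ft.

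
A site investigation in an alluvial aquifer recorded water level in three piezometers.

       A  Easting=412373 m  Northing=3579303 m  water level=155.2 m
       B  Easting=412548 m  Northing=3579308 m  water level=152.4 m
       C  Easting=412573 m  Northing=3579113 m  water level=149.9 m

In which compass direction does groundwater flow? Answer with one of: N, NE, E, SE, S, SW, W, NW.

Taking A as reference: B−A = (175, 5, -2.8); C−A = (200, -190, -5.3).
Solve a·Δx + b·Δy = Δh: det = 175·(-190) − 200·5 = -34250.
∂h/∂x = [(-2.8)·(-190) − (-5.3)·5] / -34250 = -0.01631
∂h/∂y = [175·(-5.3) − 200·(-2.8)] / -34250 = +0.01073
Flow = −∇h = (+0.01631 east, -0.01073 north), which points southeast.

SE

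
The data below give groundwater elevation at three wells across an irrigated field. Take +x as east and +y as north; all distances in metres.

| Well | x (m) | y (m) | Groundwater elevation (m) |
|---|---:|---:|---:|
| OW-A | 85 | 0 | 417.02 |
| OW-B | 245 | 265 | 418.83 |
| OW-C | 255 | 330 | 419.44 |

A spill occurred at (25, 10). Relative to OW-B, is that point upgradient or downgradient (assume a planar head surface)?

With h = a·x + b·y + c and OW-A as origin, the differences give:
  160·a + 265·b = +1.81
  170·a + 330·b = +2.42
Eliminate b (×330 and ×265, subtract): 7750·a = -44.000 → a = ∂h/∂x = -0.005677
Back-substitute: b = ∂h/∂y = +0.01026.
Head at (25, 10) = 417.02 + (-0.005677)·(-60) + (+0.01026)·(10) = 417.46 m.
That is lower than the 418.83 m at OW-B, so the point is downgradient.

downgradient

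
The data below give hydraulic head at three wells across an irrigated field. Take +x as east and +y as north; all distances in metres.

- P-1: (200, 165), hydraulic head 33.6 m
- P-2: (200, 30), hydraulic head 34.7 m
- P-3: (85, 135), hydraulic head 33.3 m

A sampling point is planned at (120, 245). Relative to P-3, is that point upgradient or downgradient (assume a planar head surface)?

downgradient

With h = a·x + b·y + c and P-1 as origin, the differences give:
  0·a + (-135)·b = +1.1
  (-115)·a + (-30)·b = -0.3
Eliminate b (×(-30) and ×(-135), subtract): -15525·a = -73.50 → a = ∂h/∂x = +0.004734
Back-substitute: b = ∂h/∂y = -0.008148.
Head at (120, 245) = 33.6 + (+0.004734)·(-80) + (-0.008148)·(80) = 32.57 m.
That is lower than the 33.3 m at P-3, so the point is downgradient.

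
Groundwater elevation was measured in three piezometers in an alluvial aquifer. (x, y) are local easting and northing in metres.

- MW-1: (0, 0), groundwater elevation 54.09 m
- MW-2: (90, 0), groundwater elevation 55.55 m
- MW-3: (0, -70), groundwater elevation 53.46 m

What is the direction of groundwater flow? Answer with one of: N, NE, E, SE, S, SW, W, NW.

∂h/∂x = (55.55 − 54.09) / (90 − 0) = +0.01622
∂h/∂y = (53.46 − 54.09) / (-70 − 0) = +0.009000
Flow = −∇h = (-0.01622 east, -0.009000 north), which points southwest.

SW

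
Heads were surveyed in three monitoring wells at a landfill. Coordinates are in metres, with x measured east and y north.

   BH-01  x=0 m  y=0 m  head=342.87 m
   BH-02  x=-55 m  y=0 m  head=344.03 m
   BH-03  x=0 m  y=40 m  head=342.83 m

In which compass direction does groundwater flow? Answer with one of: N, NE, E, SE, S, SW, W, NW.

∂h/∂x = (344.03 − 342.87) / (-55 − 0) = -0.02109
∂h/∂y = (342.83 − 342.87) / (40 − 0) = -0.001000
Flow = −∇h = (+0.02109 east, +0.001000 north), which points east.

E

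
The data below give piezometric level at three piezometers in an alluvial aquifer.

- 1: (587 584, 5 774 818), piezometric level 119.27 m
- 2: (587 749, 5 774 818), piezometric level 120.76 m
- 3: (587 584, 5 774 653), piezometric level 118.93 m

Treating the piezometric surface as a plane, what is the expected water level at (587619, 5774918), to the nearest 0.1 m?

119.8 m

∂h/∂x = (120.76 − 119.27) / (587749 − 587584) = +0.009030
∂h/∂y = (118.93 − 119.27) / (5774653 − 5774818) = +0.002061
h(587619, 5774918) = 119.27 + (+0.009030)·(35) + (+0.002061)·(100) = 119.27 +0.316 +0.206 = 119.792 m.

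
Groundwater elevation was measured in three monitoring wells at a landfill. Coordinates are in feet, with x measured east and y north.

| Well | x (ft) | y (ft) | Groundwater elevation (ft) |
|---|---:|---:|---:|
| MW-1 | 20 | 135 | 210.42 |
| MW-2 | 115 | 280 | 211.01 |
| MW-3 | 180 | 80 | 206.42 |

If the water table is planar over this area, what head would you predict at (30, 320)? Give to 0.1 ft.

213.3 ft

Taking MW-1 as reference: MW-2−MW-1 = (95, 145, +0.59); MW-3−MW-1 = (160, -55, -4.00).
Determinant of the coordinate differences = 95·(-55) − 160·145 = -28425.
∂h/∂x = [(+0.59)·(-55) − (-4.00)·145] / -28425 = -0.01926
∂h/∂y = [95·(-4.00) − 160·(+0.59)] / -28425 = +0.01669
h(30, 320) = 210.42 + (-0.01926)·(10) + (+0.01669)·(185) = 210.42 -0.193 +3.088 = 213.315 ft.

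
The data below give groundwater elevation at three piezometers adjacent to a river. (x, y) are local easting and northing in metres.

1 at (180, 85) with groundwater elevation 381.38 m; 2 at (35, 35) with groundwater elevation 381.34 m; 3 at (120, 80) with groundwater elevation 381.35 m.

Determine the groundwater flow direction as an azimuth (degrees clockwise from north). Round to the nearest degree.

326°

Three-point gradient (reference 1): Δ to 2 = (-145, -50, -0.04), Δ to 3 = (-60, -5, -0.03).
∂h/∂x = +0.0005714, ∂h/∂y = -0.0008571 (det = -2275).
Flow direction (−∇h) has components (-0.0005714 E, +0.0008571 N).
Azimuth = atan2(E, N) = atan2(-0.0005714, +0.0008571) = 326.3° ≈ 326°.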